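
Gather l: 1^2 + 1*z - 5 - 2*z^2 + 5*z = -2*z^2 + 6*z - 4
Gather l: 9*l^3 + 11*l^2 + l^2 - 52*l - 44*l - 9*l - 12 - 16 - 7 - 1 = 9*l^3 + 12*l^2 - 105*l - 36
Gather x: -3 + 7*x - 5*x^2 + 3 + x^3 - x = x^3 - 5*x^2 + 6*x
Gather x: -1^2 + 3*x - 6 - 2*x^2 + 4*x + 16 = -2*x^2 + 7*x + 9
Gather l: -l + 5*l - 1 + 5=4*l + 4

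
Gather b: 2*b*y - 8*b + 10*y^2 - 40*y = b*(2*y - 8) + 10*y^2 - 40*y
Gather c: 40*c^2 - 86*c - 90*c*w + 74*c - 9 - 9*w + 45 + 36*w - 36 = 40*c^2 + c*(-90*w - 12) + 27*w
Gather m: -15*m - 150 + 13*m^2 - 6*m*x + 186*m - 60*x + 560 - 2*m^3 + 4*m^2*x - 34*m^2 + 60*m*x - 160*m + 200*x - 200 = -2*m^3 + m^2*(4*x - 21) + m*(54*x + 11) + 140*x + 210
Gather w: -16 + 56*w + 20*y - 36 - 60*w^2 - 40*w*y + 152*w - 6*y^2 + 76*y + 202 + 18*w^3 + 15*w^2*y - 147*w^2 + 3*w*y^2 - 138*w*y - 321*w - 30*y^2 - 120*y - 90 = 18*w^3 + w^2*(15*y - 207) + w*(3*y^2 - 178*y - 113) - 36*y^2 - 24*y + 60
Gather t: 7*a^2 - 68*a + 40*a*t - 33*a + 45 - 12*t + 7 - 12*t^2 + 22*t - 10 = 7*a^2 - 101*a - 12*t^2 + t*(40*a + 10) + 42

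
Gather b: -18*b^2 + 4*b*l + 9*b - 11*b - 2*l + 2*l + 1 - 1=-18*b^2 + b*(4*l - 2)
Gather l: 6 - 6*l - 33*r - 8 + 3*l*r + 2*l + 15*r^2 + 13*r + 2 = l*(3*r - 4) + 15*r^2 - 20*r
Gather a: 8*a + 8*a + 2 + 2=16*a + 4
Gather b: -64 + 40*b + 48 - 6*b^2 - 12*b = -6*b^2 + 28*b - 16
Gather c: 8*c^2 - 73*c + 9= 8*c^2 - 73*c + 9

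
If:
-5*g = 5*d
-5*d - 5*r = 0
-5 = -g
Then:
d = -5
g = 5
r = 5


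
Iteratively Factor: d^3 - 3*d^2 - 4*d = (d + 1)*(d^2 - 4*d) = d*(d + 1)*(d - 4)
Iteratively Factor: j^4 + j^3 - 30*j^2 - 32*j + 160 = (j + 4)*(j^3 - 3*j^2 - 18*j + 40) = (j - 5)*(j + 4)*(j^2 + 2*j - 8) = (j - 5)*(j + 4)^2*(j - 2)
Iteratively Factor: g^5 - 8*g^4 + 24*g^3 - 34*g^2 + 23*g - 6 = (g - 1)*(g^4 - 7*g^3 + 17*g^2 - 17*g + 6) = (g - 2)*(g - 1)*(g^3 - 5*g^2 + 7*g - 3) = (g - 2)*(g - 1)^2*(g^2 - 4*g + 3) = (g - 2)*(g - 1)^3*(g - 3)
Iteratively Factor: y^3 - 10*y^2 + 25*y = (y - 5)*(y^2 - 5*y) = (y - 5)^2*(y)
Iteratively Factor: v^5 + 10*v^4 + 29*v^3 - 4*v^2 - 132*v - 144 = (v + 3)*(v^4 + 7*v^3 + 8*v^2 - 28*v - 48) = (v + 2)*(v + 3)*(v^3 + 5*v^2 - 2*v - 24) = (v + 2)*(v + 3)^2*(v^2 + 2*v - 8) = (v - 2)*(v + 2)*(v + 3)^2*(v + 4)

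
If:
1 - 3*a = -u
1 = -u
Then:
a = 0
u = -1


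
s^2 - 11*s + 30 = (s - 6)*(s - 5)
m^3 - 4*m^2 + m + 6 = (m - 3)*(m - 2)*(m + 1)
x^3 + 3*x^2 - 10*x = x*(x - 2)*(x + 5)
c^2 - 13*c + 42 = (c - 7)*(c - 6)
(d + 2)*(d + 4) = d^2 + 6*d + 8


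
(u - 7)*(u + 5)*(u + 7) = u^3 + 5*u^2 - 49*u - 245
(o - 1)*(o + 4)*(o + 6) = o^3 + 9*o^2 + 14*o - 24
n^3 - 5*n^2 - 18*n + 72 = (n - 6)*(n - 3)*(n + 4)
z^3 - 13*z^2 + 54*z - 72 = (z - 6)*(z - 4)*(z - 3)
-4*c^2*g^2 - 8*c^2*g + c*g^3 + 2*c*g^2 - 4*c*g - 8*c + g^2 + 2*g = (-4*c + g)*(g + 2)*(c*g + 1)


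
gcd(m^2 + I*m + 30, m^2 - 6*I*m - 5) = m - 5*I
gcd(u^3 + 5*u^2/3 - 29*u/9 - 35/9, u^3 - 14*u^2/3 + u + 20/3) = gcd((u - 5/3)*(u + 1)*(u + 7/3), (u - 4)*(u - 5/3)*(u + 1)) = u^2 - 2*u/3 - 5/3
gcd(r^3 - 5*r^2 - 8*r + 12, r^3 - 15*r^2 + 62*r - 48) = r^2 - 7*r + 6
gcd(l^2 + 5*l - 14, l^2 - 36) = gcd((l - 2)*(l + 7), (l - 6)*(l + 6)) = 1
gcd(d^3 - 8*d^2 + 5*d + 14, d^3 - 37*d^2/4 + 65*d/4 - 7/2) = d^2 - 9*d + 14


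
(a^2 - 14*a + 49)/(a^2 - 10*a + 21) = (a - 7)/(a - 3)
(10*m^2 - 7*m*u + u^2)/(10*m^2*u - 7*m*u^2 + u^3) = 1/u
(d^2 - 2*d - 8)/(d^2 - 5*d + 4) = (d + 2)/(d - 1)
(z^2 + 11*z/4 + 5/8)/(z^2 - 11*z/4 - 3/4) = (z + 5/2)/(z - 3)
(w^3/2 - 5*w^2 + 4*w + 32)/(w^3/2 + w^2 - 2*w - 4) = (w^2 - 12*w + 32)/(w^2 - 4)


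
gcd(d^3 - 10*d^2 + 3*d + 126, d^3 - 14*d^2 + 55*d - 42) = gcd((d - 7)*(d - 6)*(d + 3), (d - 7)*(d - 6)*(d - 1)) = d^2 - 13*d + 42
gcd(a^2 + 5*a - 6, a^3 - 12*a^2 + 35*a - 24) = a - 1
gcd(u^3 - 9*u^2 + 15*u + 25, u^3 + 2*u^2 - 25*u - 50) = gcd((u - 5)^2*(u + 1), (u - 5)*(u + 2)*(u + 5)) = u - 5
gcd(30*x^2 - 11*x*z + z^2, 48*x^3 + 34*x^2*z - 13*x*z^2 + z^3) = 6*x - z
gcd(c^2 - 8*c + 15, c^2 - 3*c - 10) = c - 5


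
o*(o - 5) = o^2 - 5*o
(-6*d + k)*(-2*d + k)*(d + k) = 12*d^3 + 4*d^2*k - 7*d*k^2 + k^3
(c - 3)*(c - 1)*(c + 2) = c^3 - 2*c^2 - 5*c + 6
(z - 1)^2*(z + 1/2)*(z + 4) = z^4 + 5*z^3/2 - 6*z^2 + z/2 + 2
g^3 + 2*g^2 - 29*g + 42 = (g - 3)*(g - 2)*(g + 7)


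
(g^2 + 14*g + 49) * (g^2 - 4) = g^4 + 14*g^3 + 45*g^2 - 56*g - 196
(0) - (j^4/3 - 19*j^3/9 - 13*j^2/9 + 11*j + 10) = -j^4/3 + 19*j^3/9 + 13*j^2/9 - 11*j - 10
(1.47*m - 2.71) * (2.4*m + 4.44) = 3.528*m^2 + 0.022800000000001*m - 12.0324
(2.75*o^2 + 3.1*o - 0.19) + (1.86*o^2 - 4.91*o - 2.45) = 4.61*o^2 - 1.81*o - 2.64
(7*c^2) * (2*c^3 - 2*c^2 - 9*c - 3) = 14*c^5 - 14*c^4 - 63*c^3 - 21*c^2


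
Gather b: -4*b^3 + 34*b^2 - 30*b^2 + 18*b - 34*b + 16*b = -4*b^3 + 4*b^2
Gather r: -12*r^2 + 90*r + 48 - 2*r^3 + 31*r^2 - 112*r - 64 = -2*r^3 + 19*r^2 - 22*r - 16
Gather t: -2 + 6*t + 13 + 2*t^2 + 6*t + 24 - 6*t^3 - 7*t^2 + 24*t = -6*t^3 - 5*t^2 + 36*t + 35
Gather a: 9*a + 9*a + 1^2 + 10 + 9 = 18*a + 20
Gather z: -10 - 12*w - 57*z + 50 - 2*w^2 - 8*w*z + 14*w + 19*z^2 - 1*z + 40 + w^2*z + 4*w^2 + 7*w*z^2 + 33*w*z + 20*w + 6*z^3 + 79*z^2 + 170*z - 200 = 2*w^2 + 22*w + 6*z^3 + z^2*(7*w + 98) + z*(w^2 + 25*w + 112) - 120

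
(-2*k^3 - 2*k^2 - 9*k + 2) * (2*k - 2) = -4*k^4 - 14*k^2 + 22*k - 4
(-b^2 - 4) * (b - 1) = -b^3 + b^2 - 4*b + 4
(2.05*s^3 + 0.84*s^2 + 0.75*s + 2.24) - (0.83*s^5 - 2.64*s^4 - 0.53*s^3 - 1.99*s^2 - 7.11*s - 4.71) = -0.83*s^5 + 2.64*s^4 + 2.58*s^3 + 2.83*s^2 + 7.86*s + 6.95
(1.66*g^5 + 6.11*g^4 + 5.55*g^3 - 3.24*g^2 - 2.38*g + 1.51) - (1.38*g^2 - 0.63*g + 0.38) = 1.66*g^5 + 6.11*g^4 + 5.55*g^3 - 4.62*g^2 - 1.75*g + 1.13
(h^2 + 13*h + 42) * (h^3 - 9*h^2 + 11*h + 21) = h^5 + 4*h^4 - 64*h^3 - 214*h^2 + 735*h + 882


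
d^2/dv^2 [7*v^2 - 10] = 14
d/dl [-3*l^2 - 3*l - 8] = -6*l - 3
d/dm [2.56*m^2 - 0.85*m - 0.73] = 5.12*m - 0.85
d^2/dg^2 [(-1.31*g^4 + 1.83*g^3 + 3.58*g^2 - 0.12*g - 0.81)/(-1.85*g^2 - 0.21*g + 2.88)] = (8.96694999999999*g^6 + 3.05361000000001*g^5 - 41.531454*g^4 - 28.735434*g^3 + 39.216582*g^2 - 85.348242*g - 50.53995)/(6.331625*g^6 + 2.156175*g^5 - 29.325645*g^4 - 6.704019*g^3 + 45.652896*g^2 + 5.225472*g - 23.887872)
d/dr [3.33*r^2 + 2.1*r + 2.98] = 6.66*r + 2.1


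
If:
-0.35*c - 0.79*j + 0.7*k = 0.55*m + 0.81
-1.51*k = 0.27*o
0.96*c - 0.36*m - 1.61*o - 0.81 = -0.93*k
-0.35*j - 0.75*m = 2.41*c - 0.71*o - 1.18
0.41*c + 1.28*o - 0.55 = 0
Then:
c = 0.88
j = -0.99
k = -0.03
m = -0.64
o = 0.15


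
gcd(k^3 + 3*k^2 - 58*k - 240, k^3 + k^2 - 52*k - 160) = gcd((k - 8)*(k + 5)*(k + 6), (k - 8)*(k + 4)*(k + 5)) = k^2 - 3*k - 40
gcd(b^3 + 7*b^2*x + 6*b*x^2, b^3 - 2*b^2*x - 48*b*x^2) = b^2 + 6*b*x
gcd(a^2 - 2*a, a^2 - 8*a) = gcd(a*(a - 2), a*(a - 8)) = a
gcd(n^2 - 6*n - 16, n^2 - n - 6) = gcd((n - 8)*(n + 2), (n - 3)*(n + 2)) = n + 2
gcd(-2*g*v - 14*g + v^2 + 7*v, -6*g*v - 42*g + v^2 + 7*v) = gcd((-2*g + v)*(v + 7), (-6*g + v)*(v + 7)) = v + 7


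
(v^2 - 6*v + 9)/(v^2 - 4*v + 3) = (v - 3)/(v - 1)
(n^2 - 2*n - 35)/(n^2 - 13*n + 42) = (n + 5)/(n - 6)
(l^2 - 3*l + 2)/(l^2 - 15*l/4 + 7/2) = 4*(l - 1)/(4*l - 7)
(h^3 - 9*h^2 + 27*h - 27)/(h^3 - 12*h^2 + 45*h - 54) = (h - 3)/(h - 6)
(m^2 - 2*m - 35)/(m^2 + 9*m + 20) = (m - 7)/(m + 4)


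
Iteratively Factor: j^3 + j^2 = (j)*(j^2 + j) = j^2*(j + 1)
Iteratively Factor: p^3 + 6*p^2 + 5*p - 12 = (p + 3)*(p^2 + 3*p - 4) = (p - 1)*(p + 3)*(p + 4)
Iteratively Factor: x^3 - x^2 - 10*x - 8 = (x + 2)*(x^2 - 3*x - 4) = (x + 1)*(x + 2)*(x - 4)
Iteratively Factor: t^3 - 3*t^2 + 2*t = (t)*(t^2 - 3*t + 2) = t*(t - 2)*(t - 1)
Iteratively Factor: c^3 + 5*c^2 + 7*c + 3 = (c + 1)*(c^2 + 4*c + 3) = (c + 1)*(c + 3)*(c + 1)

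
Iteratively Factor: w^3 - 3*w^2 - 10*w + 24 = (w - 2)*(w^2 - w - 12) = (w - 4)*(w - 2)*(w + 3)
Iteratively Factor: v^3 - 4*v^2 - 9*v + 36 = (v - 4)*(v^2 - 9) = (v - 4)*(v - 3)*(v + 3)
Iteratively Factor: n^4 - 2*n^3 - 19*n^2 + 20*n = (n - 5)*(n^3 + 3*n^2 - 4*n) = n*(n - 5)*(n^2 + 3*n - 4) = n*(n - 5)*(n + 4)*(n - 1)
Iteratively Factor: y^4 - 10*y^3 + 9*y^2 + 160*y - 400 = (y - 5)*(y^3 - 5*y^2 - 16*y + 80) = (y - 5)^2*(y^2 - 16) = (y - 5)^2*(y + 4)*(y - 4)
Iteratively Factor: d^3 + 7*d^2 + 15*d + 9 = (d + 1)*(d^2 + 6*d + 9) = (d + 1)*(d + 3)*(d + 3)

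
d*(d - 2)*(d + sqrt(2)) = d^3 - 2*d^2 + sqrt(2)*d^2 - 2*sqrt(2)*d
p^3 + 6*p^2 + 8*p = p*(p + 2)*(p + 4)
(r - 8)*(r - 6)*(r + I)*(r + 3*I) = r^4 - 14*r^3 + 4*I*r^3 + 45*r^2 - 56*I*r^2 + 42*r + 192*I*r - 144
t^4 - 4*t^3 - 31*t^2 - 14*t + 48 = (t - 8)*(t - 1)*(t + 2)*(t + 3)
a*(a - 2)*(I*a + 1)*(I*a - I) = -a^4 + 3*a^3 + I*a^3 - 2*a^2 - 3*I*a^2 + 2*I*a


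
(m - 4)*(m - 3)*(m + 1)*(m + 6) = m^4 - 31*m^2 + 42*m + 72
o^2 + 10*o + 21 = (o + 3)*(o + 7)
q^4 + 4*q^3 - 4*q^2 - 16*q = q*(q - 2)*(q + 2)*(q + 4)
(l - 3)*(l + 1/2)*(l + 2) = l^3 - l^2/2 - 13*l/2 - 3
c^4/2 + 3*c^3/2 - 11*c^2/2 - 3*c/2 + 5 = (c/2 + 1/2)*(c - 2)*(c - 1)*(c + 5)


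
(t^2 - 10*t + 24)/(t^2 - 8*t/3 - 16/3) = 3*(t - 6)/(3*t + 4)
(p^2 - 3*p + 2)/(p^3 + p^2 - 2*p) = (p - 2)/(p*(p + 2))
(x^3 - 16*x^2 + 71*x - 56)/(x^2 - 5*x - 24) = (x^2 - 8*x + 7)/(x + 3)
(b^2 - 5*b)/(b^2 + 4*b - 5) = b*(b - 5)/(b^2 + 4*b - 5)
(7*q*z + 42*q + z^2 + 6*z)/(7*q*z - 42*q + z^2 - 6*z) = (z + 6)/(z - 6)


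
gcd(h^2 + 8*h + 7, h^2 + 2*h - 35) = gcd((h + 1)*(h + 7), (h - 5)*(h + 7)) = h + 7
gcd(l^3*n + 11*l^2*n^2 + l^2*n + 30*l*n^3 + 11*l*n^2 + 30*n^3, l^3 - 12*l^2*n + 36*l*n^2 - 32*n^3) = 1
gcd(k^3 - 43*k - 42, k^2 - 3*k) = 1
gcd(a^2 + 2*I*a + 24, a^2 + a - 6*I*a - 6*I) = 1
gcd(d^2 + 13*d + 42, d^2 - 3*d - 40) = 1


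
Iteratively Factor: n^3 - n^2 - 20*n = (n - 5)*(n^2 + 4*n) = (n - 5)*(n + 4)*(n)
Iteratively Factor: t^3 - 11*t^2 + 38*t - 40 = (t - 2)*(t^2 - 9*t + 20) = (t - 4)*(t - 2)*(t - 5)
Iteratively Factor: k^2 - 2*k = (k)*(k - 2)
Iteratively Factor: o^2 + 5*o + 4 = (o + 4)*(o + 1)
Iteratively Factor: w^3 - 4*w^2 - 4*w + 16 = (w - 4)*(w^2 - 4) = (w - 4)*(w - 2)*(w + 2)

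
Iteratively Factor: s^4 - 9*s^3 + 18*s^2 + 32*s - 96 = (s - 4)*(s^3 - 5*s^2 - 2*s + 24) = (s - 4)^2*(s^2 - s - 6) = (s - 4)^2*(s + 2)*(s - 3)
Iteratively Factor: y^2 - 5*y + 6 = (y - 2)*(y - 3)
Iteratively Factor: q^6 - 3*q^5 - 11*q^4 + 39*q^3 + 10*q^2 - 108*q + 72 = (q + 3)*(q^5 - 6*q^4 + 7*q^3 + 18*q^2 - 44*q + 24) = (q - 2)*(q + 3)*(q^4 - 4*q^3 - q^2 + 16*q - 12) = (q - 3)*(q - 2)*(q + 3)*(q^3 - q^2 - 4*q + 4) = (q - 3)*(q - 2)*(q + 2)*(q + 3)*(q^2 - 3*q + 2) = (q - 3)*(q - 2)*(q - 1)*(q + 2)*(q + 3)*(q - 2)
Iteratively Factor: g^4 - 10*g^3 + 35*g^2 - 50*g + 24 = (g - 2)*(g^3 - 8*g^2 + 19*g - 12) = (g - 2)*(g - 1)*(g^2 - 7*g + 12) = (g - 4)*(g - 2)*(g - 1)*(g - 3)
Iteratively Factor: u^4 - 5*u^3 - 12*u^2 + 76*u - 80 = (u + 4)*(u^3 - 9*u^2 + 24*u - 20) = (u - 2)*(u + 4)*(u^2 - 7*u + 10) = (u - 5)*(u - 2)*(u + 4)*(u - 2)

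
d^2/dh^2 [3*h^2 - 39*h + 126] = 6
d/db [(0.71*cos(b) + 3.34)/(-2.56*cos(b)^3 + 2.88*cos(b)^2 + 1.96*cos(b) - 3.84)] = (-3.6352*cos(b)^3 - 23.6064*cos(b)^2 + 19.2384*cos(b) + 9.2728)*sin(b)/(6.5536*cos(b)^6 - 14.7456*cos(b)^5 - 1.7408*cos(b)^4 + 30.9504*cos(b)^3 - 18.2768*cos(b)^2 - 15.0528*cos(b) + 14.7456)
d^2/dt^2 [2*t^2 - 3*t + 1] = 4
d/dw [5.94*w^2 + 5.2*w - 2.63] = 11.88*w + 5.2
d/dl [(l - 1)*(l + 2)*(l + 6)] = 3*l^2 + 14*l + 4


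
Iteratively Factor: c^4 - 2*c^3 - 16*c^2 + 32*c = (c - 2)*(c^3 - 16*c) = c*(c - 2)*(c^2 - 16) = c*(c - 2)*(c + 4)*(c - 4)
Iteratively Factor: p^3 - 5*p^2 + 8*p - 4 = (p - 2)*(p^2 - 3*p + 2) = (p - 2)^2*(p - 1)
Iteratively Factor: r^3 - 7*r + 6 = (r - 1)*(r^2 + r - 6) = (r - 1)*(r + 3)*(r - 2)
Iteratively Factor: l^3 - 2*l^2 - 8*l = (l + 2)*(l^2 - 4*l) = l*(l + 2)*(l - 4)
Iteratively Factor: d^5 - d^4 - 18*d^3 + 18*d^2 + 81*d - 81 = (d - 3)*(d^4 + 2*d^3 - 12*d^2 - 18*d + 27) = (d - 3)^2*(d^3 + 5*d^2 + 3*d - 9) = (d - 3)^2*(d + 3)*(d^2 + 2*d - 3) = (d - 3)^2*(d - 1)*(d + 3)*(d + 3)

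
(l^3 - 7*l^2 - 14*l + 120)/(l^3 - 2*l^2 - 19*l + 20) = (l - 6)/(l - 1)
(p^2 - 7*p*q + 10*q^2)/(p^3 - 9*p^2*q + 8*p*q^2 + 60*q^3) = (p - 2*q)/(p^2 - 4*p*q - 12*q^2)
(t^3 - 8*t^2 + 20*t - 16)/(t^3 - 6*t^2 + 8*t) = (t - 2)/t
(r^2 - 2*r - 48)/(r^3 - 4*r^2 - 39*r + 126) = (r - 8)/(r^2 - 10*r + 21)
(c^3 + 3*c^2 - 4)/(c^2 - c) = c + 4 + 4/c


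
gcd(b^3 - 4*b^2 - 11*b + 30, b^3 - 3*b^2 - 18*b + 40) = b^2 - 7*b + 10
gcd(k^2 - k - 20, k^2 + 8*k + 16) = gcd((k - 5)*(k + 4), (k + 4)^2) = k + 4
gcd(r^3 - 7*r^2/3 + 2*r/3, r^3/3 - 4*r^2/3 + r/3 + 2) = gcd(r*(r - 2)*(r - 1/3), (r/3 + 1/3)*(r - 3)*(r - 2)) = r - 2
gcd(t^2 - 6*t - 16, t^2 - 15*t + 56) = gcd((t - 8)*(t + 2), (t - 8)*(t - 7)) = t - 8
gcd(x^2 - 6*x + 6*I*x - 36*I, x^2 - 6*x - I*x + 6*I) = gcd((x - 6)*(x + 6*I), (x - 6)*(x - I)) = x - 6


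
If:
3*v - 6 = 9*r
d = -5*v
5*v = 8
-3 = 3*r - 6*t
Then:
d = -8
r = -2/15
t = 13/30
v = 8/5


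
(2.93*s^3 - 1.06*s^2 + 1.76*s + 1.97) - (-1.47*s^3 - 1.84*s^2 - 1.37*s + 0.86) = 4.4*s^3 + 0.78*s^2 + 3.13*s + 1.11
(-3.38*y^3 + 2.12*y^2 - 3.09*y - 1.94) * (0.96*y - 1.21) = -3.2448*y^4 + 6.125*y^3 - 5.5316*y^2 + 1.8765*y + 2.3474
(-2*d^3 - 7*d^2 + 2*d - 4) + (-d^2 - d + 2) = -2*d^3 - 8*d^2 + d - 2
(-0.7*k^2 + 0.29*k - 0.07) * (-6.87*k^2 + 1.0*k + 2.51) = 4.809*k^4 - 2.6923*k^3 - 0.9861*k^2 + 0.6579*k - 0.1757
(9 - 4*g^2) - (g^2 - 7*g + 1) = -5*g^2 + 7*g + 8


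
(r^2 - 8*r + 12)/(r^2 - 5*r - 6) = (r - 2)/(r + 1)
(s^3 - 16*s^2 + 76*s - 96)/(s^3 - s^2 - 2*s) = (s^2 - 14*s + 48)/(s*(s + 1))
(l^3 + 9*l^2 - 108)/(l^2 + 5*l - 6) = (l^2 + 3*l - 18)/(l - 1)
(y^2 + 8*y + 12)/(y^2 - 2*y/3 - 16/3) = 3*(y + 6)/(3*y - 8)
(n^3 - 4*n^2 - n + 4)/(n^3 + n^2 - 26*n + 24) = (n + 1)/(n + 6)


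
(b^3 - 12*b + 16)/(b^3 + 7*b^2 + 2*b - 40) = (b - 2)/(b + 5)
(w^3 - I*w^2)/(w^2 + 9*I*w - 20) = w^2*(w - I)/(w^2 + 9*I*w - 20)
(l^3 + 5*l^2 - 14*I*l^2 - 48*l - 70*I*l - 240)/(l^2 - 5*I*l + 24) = (l^2 + l*(5 - 6*I) - 30*I)/(l + 3*I)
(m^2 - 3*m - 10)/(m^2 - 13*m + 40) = (m + 2)/(m - 8)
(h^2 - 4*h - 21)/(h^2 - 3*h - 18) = (h - 7)/(h - 6)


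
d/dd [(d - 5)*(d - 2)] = 2*d - 7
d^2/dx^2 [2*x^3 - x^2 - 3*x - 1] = 12*x - 2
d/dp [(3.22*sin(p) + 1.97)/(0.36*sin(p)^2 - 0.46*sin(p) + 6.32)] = (-1.1592*sin(p)^2 - 1.4184*sin(p) + 21.2566)*cos(p)/(0.1296*sin(p)^4 - 0.3312*sin(p)^3 + 4.762*sin(p)^2 - 5.8144*sin(p) + 39.9424)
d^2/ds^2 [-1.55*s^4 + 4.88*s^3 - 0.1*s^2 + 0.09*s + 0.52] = -18.6*s^2 + 29.28*s - 0.2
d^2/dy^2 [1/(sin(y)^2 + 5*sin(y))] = (-4*sin(y) - 15 - 19/sin(y) + 30/sin(y)^2 + 50/sin(y)^3)/(sin(y) + 5)^3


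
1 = 1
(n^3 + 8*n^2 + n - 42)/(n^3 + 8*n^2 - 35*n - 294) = (n^2 + n - 6)/(n^2 + n - 42)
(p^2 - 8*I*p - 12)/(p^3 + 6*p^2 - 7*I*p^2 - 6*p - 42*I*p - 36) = (p - 2*I)/(p^2 + p*(6 - I) - 6*I)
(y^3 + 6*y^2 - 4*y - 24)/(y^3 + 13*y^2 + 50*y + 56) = (y^2 + 4*y - 12)/(y^2 + 11*y + 28)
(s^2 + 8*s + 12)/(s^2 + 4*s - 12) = (s + 2)/(s - 2)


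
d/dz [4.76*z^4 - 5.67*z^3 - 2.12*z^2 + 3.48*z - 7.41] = 19.04*z^3 - 17.01*z^2 - 4.24*z + 3.48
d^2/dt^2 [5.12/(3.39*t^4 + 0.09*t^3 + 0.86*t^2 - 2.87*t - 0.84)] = (-(208.2816*t^2 + 2.7648*t + 8.8064)*(3.39*t^4 + 0.09*t^3 + 0.86*t^2 - 2.87*t - 0.84) + 5.12*(13.56*t^3 + 0.27*t^2 + 1.72*t - 2.87)*(27.12*t^3 + 0.54*t^2 + 3.44*t - 5.74))/(3.39*t^4 + 0.09*t^3 + 0.86*t^2 - 2.87*t - 0.84)^3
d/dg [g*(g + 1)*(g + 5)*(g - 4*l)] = 4*g^3 - 12*g^2*l + 18*g^2 - 48*g*l + 10*g - 20*l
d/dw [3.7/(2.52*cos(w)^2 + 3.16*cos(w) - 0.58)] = (18.648*cos(w) + 11.692)*sin(w)/(2.52*cos(w)^2 + 3.16*cos(w) - 0.58)^2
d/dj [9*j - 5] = 9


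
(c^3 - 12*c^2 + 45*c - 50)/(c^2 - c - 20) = (c^2 - 7*c + 10)/(c + 4)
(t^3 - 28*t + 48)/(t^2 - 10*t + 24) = (t^2 + 4*t - 12)/(t - 6)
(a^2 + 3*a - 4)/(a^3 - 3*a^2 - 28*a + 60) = (a^2 + 3*a - 4)/(a^3 - 3*a^2 - 28*a + 60)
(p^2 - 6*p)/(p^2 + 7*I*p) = (p - 6)/(p + 7*I)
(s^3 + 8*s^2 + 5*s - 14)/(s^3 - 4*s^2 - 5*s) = (-s^3 - 8*s^2 - 5*s + 14)/(s*(-s^2 + 4*s + 5))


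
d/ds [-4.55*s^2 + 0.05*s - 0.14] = 0.05 - 9.1*s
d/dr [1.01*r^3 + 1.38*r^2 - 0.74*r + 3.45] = 3.03*r^2 + 2.76*r - 0.74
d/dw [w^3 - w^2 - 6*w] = 3*w^2 - 2*w - 6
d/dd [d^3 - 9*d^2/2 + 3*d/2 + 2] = 3*d^2 - 9*d + 3/2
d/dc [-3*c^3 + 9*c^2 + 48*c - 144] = -9*c^2 + 18*c + 48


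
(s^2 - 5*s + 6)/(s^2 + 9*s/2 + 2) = 2*(s^2 - 5*s + 6)/(2*s^2 + 9*s + 4)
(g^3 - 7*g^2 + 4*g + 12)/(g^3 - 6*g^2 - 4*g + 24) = (g + 1)/(g + 2)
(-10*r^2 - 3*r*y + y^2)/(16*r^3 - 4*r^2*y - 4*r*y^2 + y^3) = (-5*r + y)/(8*r^2 - 6*r*y + y^2)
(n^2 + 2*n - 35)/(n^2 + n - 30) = (n + 7)/(n + 6)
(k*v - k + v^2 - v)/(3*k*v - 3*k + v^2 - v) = (k + v)/(3*k + v)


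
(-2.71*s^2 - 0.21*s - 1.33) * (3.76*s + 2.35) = -10.1896*s^3 - 7.1581*s^2 - 5.4943*s - 3.1255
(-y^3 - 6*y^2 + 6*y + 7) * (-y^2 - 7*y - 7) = y^5 + 13*y^4 + 43*y^3 - 7*y^2 - 91*y - 49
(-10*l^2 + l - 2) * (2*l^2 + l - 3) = -20*l^4 - 8*l^3 + 27*l^2 - 5*l + 6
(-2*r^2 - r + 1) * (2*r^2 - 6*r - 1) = -4*r^4 + 10*r^3 + 10*r^2 - 5*r - 1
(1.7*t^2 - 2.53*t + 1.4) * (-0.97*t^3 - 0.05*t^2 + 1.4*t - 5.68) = -1.649*t^5 + 2.3691*t^4 + 1.1485*t^3 - 13.268*t^2 + 16.3304*t - 7.952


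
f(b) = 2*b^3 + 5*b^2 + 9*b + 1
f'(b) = 6*b^2 + 10*b + 9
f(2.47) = 83.87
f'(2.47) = 70.31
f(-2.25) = -16.72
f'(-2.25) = 16.88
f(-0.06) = 0.48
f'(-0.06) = 8.42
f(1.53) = 33.64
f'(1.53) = 38.35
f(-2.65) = -24.96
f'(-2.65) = 24.64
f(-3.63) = -61.45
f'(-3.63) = 51.76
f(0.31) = 4.33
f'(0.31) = 12.68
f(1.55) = 34.41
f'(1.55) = 38.92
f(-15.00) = -5759.00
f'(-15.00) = 1209.00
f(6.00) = 667.00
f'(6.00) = 285.00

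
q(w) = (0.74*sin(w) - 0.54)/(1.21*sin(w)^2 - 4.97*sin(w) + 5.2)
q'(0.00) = 0.04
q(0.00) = -0.10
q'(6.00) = 0.02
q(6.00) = -0.11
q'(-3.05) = -0.03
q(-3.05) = -0.11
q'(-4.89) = 0.13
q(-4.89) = 0.13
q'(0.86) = 0.24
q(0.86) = 0.01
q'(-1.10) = -0.00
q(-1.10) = -0.11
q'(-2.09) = 0.00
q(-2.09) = -0.11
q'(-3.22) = -0.05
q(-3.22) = -0.10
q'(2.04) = -0.24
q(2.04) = 0.07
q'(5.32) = -0.00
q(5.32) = -0.11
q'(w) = (-2.42*sin(w)*cos(w) + 4.97*cos(w))*(0.74*sin(w) - 0.54)/(1.21*sin(w)^2 - 4.97*sin(w) + 5.2)^2 + 0.74*cos(w)/(1.21*sin(w)^2 - 4.97*sin(w) + 5.2)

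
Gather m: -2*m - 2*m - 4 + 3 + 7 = 6 - 4*m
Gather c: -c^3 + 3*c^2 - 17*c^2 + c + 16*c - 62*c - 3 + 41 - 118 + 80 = -c^3 - 14*c^2 - 45*c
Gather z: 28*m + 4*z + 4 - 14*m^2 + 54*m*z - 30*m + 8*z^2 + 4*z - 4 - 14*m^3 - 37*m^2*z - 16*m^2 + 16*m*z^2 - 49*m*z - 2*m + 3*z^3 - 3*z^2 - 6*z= -14*m^3 - 30*m^2 - 4*m + 3*z^3 + z^2*(16*m + 5) + z*(-37*m^2 + 5*m + 2)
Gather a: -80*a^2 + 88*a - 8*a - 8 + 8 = -80*a^2 + 80*a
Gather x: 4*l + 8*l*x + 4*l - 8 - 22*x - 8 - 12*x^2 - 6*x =8*l - 12*x^2 + x*(8*l - 28) - 16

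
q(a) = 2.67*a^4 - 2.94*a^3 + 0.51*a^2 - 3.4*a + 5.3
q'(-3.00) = -374.20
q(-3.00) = 315.74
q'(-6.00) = -2633.92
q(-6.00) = 4139.42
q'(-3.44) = -546.04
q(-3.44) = 516.60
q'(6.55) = 2626.08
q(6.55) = 4093.20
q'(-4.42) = -1102.45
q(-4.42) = 1303.22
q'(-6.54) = -3374.79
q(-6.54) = 5756.27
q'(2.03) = 51.67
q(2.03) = 21.25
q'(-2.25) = -172.00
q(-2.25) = 117.45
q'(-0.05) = -3.47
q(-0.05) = 5.47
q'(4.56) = 830.52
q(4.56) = 876.07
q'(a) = 10.68*a^3 - 8.82*a^2 + 1.02*a - 3.4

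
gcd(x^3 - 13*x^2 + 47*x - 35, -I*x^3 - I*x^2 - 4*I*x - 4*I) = 1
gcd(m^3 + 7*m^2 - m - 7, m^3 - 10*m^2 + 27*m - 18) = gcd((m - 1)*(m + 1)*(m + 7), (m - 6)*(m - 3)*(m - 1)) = m - 1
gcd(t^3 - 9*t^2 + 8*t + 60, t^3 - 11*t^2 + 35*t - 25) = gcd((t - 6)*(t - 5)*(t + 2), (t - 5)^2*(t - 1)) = t - 5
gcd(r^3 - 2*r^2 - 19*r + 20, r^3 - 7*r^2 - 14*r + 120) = r^2 - r - 20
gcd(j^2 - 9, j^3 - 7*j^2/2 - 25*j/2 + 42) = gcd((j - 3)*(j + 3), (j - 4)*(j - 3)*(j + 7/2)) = j - 3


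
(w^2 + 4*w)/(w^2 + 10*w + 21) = w*(w + 4)/(w^2 + 10*w + 21)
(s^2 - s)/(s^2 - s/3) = 3*(s - 1)/(3*s - 1)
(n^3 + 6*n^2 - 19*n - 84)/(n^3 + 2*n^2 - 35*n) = (n^2 - n - 12)/(n*(n - 5))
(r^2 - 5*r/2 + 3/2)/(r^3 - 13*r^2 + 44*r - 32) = (r - 3/2)/(r^2 - 12*r + 32)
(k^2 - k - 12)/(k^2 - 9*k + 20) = (k + 3)/(k - 5)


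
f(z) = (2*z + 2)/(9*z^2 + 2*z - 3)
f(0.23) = -1.19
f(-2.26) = -0.07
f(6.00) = 0.04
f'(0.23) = -4.51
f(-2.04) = -0.07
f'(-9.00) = 0.00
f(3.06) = 0.09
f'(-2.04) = -0.01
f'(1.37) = -0.34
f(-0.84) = 0.19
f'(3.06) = -0.04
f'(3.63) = -0.03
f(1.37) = 0.28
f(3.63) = 0.08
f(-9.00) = -0.02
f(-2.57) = -0.06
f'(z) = (-18*z - 2)*(2*z + 2)/(9*z^2 + 2*z - 3)^2 + 2/(9*z^2 + 2*z - 3)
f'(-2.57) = -0.01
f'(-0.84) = 2.70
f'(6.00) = -0.00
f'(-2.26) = -0.01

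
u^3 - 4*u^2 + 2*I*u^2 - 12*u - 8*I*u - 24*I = (u - 6)*(u + 2)*(u + 2*I)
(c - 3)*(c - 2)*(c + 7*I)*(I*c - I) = I*c^4 - 7*c^3 - 6*I*c^3 + 42*c^2 + 11*I*c^2 - 77*c - 6*I*c + 42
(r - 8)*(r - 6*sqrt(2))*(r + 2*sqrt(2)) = r^3 - 8*r^2 - 4*sqrt(2)*r^2 - 24*r + 32*sqrt(2)*r + 192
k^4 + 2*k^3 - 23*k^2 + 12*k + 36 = (k - 3)*(k - 2)*(k + 1)*(k + 6)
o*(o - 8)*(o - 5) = o^3 - 13*o^2 + 40*o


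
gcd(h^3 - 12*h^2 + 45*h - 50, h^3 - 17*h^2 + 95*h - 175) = h^2 - 10*h + 25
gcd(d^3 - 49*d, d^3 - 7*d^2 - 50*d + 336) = d + 7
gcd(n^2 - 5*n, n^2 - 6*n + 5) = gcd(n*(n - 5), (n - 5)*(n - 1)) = n - 5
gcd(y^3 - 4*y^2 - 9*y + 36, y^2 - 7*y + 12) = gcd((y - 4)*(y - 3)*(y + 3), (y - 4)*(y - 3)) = y^2 - 7*y + 12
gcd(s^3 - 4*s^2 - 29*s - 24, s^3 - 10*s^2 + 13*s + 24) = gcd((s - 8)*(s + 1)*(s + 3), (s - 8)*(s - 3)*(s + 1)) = s^2 - 7*s - 8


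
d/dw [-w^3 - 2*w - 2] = -3*w^2 - 2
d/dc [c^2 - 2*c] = 2*c - 2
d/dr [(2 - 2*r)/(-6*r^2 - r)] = 2*(-6*r^2 + 12*r + 1)/(r^2*(36*r^2 + 12*r + 1))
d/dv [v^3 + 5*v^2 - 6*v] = 3*v^2 + 10*v - 6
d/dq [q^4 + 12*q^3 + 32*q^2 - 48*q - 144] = 4*q^3 + 36*q^2 + 64*q - 48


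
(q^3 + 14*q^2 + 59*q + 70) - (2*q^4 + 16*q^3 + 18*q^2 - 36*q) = -2*q^4 - 15*q^3 - 4*q^2 + 95*q + 70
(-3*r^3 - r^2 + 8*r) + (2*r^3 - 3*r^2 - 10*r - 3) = -r^3 - 4*r^2 - 2*r - 3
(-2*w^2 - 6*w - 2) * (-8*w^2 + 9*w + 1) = 16*w^4 + 30*w^3 - 40*w^2 - 24*w - 2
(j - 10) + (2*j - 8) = 3*j - 18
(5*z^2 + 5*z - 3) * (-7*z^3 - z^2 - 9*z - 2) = -35*z^5 - 40*z^4 - 29*z^3 - 52*z^2 + 17*z + 6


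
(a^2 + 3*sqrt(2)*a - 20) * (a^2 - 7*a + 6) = a^4 - 7*a^3 + 3*sqrt(2)*a^3 - 21*sqrt(2)*a^2 - 14*a^2 + 18*sqrt(2)*a + 140*a - 120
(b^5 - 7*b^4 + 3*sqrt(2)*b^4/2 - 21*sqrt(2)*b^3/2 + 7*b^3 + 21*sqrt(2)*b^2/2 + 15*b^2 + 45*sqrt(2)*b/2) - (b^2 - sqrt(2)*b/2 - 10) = b^5 - 7*b^4 + 3*sqrt(2)*b^4/2 - 21*sqrt(2)*b^3/2 + 7*b^3 + 14*b^2 + 21*sqrt(2)*b^2/2 + 23*sqrt(2)*b + 10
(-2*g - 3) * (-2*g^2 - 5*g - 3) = 4*g^3 + 16*g^2 + 21*g + 9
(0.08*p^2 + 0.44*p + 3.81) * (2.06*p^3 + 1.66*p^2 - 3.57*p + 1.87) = 0.1648*p^5 + 1.0392*p^4 + 8.2934*p^3 + 4.9034*p^2 - 12.7789*p + 7.1247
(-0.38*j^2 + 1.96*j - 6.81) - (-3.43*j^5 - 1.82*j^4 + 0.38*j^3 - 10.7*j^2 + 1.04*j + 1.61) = 3.43*j^5 + 1.82*j^4 - 0.38*j^3 + 10.32*j^2 + 0.92*j - 8.42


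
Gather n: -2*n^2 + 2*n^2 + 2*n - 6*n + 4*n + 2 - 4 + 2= 0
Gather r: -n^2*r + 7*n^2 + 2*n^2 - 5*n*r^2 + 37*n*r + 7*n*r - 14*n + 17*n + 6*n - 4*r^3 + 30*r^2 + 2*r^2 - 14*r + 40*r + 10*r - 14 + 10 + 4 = 9*n^2 + 9*n - 4*r^3 + r^2*(32 - 5*n) + r*(-n^2 + 44*n + 36)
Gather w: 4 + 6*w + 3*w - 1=9*w + 3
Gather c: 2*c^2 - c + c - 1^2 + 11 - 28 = 2*c^2 - 18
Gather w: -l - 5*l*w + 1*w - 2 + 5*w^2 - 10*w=-l + 5*w^2 + w*(-5*l - 9) - 2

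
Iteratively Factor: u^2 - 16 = (u - 4)*(u + 4)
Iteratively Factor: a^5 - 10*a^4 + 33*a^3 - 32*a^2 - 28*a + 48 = (a - 2)*(a^4 - 8*a^3 + 17*a^2 + 2*a - 24) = (a - 2)*(a + 1)*(a^3 - 9*a^2 + 26*a - 24) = (a - 3)*(a - 2)*(a + 1)*(a^2 - 6*a + 8) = (a - 3)*(a - 2)^2*(a + 1)*(a - 4)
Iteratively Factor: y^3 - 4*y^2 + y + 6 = (y - 3)*(y^2 - y - 2) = (y - 3)*(y - 2)*(y + 1)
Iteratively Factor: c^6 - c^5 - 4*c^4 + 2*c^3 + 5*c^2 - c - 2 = (c - 2)*(c^5 + c^4 - 2*c^3 - 2*c^2 + c + 1) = (c - 2)*(c - 1)*(c^4 + 2*c^3 - 2*c - 1) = (c - 2)*(c - 1)*(c + 1)*(c^3 + c^2 - c - 1) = (c - 2)*(c - 1)*(c + 1)^2*(c^2 - 1) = (c - 2)*(c - 1)*(c + 1)^3*(c - 1)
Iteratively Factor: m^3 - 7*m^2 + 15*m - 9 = (m - 3)*(m^2 - 4*m + 3) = (m - 3)*(m - 1)*(m - 3)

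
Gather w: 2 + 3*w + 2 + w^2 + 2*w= w^2 + 5*w + 4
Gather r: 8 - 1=7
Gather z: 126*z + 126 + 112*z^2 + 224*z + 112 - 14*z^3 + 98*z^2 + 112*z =-14*z^3 + 210*z^2 + 462*z + 238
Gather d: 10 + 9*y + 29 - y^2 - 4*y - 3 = -y^2 + 5*y + 36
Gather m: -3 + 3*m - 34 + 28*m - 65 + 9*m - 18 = 40*m - 120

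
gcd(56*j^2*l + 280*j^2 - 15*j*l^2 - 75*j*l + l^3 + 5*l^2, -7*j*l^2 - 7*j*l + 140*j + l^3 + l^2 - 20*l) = 7*j*l + 35*j - l^2 - 5*l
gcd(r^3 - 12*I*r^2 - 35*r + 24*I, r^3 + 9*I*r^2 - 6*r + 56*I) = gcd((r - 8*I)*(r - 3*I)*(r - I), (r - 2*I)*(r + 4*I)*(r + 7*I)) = 1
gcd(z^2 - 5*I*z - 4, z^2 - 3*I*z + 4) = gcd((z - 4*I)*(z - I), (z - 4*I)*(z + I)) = z - 4*I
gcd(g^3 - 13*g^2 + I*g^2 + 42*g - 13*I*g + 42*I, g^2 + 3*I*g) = 1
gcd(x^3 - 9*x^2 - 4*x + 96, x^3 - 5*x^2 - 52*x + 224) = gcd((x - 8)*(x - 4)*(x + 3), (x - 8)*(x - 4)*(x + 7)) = x^2 - 12*x + 32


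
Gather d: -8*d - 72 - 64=-8*d - 136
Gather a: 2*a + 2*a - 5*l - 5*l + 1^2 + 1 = 4*a - 10*l + 2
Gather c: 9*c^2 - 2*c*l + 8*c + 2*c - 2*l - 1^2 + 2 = 9*c^2 + c*(10 - 2*l) - 2*l + 1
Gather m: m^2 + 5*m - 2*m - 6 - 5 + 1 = m^2 + 3*m - 10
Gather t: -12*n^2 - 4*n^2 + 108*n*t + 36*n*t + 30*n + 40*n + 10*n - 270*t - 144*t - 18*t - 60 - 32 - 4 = -16*n^2 + 80*n + t*(144*n - 432) - 96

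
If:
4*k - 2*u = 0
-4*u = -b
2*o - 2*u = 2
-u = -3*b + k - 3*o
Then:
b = -8/9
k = -1/9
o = 7/9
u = -2/9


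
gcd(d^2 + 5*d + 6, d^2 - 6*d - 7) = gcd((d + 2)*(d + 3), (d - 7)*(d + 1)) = 1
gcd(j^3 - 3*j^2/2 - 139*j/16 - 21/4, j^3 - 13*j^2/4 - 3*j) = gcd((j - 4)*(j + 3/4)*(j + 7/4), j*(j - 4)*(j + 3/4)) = j^2 - 13*j/4 - 3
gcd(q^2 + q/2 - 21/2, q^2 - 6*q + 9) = q - 3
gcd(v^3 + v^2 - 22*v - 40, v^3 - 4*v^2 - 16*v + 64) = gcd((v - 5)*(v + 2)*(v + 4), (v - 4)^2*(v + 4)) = v + 4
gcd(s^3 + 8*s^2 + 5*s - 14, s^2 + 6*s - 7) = s^2 + 6*s - 7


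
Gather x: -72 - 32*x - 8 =-32*x - 80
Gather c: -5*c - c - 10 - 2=-6*c - 12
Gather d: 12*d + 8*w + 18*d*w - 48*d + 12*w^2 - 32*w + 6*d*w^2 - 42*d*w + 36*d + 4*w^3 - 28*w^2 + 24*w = d*(6*w^2 - 24*w) + 4*w^3 - 16*w^2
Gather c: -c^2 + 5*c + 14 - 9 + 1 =-c^2 + 5*c + 6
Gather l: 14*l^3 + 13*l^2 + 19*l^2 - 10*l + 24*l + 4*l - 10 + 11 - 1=14*l^3 + 32*l^2 + 18*l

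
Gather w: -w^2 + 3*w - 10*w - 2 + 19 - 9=-w^2 - 7*w + 8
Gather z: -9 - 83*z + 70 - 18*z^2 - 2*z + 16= -18*z^2 - 85*z + 77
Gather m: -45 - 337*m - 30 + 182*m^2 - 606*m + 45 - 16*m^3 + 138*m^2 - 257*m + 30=-16*m^3 + 320*m^2 - 1200*m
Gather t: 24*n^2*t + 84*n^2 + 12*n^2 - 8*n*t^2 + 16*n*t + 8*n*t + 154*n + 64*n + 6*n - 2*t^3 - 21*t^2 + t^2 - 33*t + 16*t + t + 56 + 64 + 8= 96*n^2 + 224*n - 2*t^3 + t^2*(-8*n - 20) + t*(24*n^2 + 24*n - 16) + 128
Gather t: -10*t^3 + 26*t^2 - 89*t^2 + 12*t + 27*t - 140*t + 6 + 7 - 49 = -10*t^3 - 63*t^2 - 101*t - 36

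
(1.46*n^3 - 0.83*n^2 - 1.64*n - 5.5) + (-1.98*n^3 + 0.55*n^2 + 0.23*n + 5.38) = -0.52*n^3 - 0.28*n^2 - 1.41*n - 0.12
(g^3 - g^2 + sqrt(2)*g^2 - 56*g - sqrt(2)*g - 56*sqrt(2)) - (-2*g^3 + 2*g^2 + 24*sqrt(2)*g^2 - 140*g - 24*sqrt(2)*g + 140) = 3*g^3 - 23*sqrt(2)*g^2 - 3*g^2 + 23*sqrt(2)*g + 84*g - 140 - 56*sqrt(2)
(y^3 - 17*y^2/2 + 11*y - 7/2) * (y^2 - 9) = y^5 - 17*y^4/2 + 2*y^3 + 73*y^2 - 99*y + 63/2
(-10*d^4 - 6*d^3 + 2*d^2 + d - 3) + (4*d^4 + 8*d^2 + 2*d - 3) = -6*d^4 - 6*d^3 + 10*d^2 + 3*d - 6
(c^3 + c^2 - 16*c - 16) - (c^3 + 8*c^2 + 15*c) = -7*c^2 - 31*c - 16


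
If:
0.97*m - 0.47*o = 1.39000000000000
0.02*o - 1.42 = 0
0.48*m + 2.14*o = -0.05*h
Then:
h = -3382.82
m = 35.84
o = 71.00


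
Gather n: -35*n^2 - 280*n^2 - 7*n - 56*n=-315*n^2 - 63*n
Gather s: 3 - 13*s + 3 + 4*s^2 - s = 4*s^2 - 14*s + 6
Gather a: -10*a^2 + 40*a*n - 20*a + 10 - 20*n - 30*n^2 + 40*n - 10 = -10*a^2 + a*(40*n - 20) - 30*n^2 + 20*n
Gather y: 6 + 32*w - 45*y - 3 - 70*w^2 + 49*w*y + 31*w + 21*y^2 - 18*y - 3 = -70*w^2 + 63*w + 21*y^2 + y*(49*w - 63)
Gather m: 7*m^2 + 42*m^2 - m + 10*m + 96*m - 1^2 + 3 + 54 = 49*m^2 + 105*m + 56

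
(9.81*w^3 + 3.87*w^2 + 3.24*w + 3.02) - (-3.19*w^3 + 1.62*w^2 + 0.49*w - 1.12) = 13.0*w^3 + 2.25*w^2 + 2.75*w + 4.14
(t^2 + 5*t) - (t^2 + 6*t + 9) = -t - 9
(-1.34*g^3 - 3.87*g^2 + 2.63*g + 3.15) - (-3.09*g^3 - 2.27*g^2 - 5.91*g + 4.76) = 1.75*g^3 - 1.6*g^2 + 8.54*g - 1.61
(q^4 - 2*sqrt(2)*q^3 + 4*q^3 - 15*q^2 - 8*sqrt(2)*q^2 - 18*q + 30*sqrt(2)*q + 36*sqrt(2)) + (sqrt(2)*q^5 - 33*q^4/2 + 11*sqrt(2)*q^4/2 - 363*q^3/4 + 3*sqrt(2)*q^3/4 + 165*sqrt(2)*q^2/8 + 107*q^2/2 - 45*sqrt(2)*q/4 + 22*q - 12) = sqrt(2)*q^5 - 31*q^4/2 + 11*sqrt(2)*q^4/2 - 347*q^3/4 - 5*sqrt(2)*q^3/4 + 101*sqrt(2)*q^2/8 + 77*q^2/2 + 4*q + 75*sqrt(2)*q/4 - 12 + 36*sqrt(2)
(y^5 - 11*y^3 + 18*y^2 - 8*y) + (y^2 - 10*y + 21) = y^5 - 11*y^3 + 19*y^2 - 18*y + 21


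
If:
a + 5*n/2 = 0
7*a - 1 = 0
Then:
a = 1/7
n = -2/35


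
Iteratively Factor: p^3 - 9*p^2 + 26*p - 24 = (p - 3)*(p^2 - 6*p + 8) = (p - 4)*(p - 3)*(p - 2)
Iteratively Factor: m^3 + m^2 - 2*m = (m - 1)*(m^2 + 2*m) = (m - 1)*(m + 2)*(m)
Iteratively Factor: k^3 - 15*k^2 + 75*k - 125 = (k - 5)*(k^2 - 10*k + 25) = (k - 5)^2*(k - 5)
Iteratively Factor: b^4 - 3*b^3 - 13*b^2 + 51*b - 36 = (b - 3)*(b^3 - 13*b + 12) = (b - 3)*(b - 1)*(b^2 + b - 12) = (b - 3)*(b - 1)*(b + 4)*(b - 3)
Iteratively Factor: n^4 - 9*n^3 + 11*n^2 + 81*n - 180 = (n + 3)*(n^3 - 12*n^2 + 47*n - 60) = (n - 4)*(n + 3)*(n^2 - 8*n + 15) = (n - 4)*(n - 3)*(n + 3)*(n - 5)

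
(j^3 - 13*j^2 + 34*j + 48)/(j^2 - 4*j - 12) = (j^2 - 7*j - 8)/(j + 2)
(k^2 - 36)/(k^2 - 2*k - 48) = (k - 6)/(k - 8)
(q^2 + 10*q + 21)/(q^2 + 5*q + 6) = (q + 7)/(q + 2)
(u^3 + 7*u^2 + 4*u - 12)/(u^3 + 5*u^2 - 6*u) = (u + 2)/u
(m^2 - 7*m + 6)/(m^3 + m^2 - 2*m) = (m - 6)/(m*(m + 2))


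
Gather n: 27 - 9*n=27 - 9*n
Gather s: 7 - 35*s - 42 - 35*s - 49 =-70*s - 84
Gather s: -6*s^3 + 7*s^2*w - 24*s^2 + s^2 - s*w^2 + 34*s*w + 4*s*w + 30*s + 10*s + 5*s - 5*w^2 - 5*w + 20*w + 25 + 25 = -6*s^3 + s^2*(7*w - 23) + s*(-w^2 + 38*w + 45) - 5*w^2 + 15*w + 50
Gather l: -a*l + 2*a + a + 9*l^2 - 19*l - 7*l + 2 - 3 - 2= 3*a + 9*l^2 + l*(-a - 26) - 3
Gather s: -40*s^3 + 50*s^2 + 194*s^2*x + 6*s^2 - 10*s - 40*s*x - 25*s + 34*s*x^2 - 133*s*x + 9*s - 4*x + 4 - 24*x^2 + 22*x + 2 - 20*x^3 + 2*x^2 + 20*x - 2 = -40*s^3 + s^2*(194*x + 56) + s*(34*x^2 - 173*x - 26) - 20*x^3 - 22*x^2 + 38*x + 4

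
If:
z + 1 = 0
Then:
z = -1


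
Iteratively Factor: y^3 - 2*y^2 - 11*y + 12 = (y + 3)*(y^2 - 5*y + 4) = (y - 1)*(y + 3)*(y - 4)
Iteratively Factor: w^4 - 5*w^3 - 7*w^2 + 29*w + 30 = (w - 3)*(w^3 - 2*w^2 - 13*w - 10) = (w - 3)*(w + 1)*(w^2 - 3*w - 10) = (w - 5)*(w - 3)*(w + 1)*(w + 2)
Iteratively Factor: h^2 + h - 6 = (h + 3)*(h - 2)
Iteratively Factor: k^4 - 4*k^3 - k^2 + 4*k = (k + 1)*(k^3 - 5*k^2 + 4*k) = (k - 1)*(k + 1)*(k^2 - 4*k) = (k - 4)*(k - 1)*(k + 1)*(k)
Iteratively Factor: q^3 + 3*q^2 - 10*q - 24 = (q - 3)*(q^2 + 6*q + 8) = (q - 3)*(q + 2)*(q + 4)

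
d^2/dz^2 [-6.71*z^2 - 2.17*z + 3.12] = -13.4200000000000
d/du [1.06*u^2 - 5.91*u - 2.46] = 2.12*u - 5.91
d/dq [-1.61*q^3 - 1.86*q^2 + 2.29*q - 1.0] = -4.83*q^2 - 3.72*q + 2.29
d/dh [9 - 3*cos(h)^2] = 3*sin(2*h)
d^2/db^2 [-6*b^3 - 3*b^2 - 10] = -36*b - 6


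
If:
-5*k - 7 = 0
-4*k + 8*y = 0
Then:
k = -7/5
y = -7/10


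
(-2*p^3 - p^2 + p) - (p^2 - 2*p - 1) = -2*p^3 - 2*p^2 + 3*p + 1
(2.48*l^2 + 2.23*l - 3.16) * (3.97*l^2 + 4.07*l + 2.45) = 9.8456*l^4 + 18.9467*l^3 + 2.6069*l^2 - 7.3977*l - 7.742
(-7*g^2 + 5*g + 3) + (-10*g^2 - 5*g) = 3 - 17*g^2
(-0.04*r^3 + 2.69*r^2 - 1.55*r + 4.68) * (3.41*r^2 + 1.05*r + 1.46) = -0.1364*r^5 + 9.1309*r^4 - 2.5194*r^3 + 18.2587*r^2 + 2.651*r + 6.8328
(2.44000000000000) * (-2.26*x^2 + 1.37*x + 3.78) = -5.5144*x^2 + 3.3428*x + 9.2232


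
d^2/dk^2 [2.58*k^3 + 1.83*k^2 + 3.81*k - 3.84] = 15.48*k + 3.66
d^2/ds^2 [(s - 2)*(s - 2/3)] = 2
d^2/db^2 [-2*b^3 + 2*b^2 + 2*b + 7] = 4 - 12*b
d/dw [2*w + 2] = 2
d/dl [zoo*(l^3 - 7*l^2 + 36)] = zoo*l*(l + 1)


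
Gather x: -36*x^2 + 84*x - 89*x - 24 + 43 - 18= -36*x^2 - 5*x + 1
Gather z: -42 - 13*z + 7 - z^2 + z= -z^2 - 12*z - 35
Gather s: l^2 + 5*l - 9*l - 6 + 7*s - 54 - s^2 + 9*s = l^2 - 4*l - s^2 + 16*s - 60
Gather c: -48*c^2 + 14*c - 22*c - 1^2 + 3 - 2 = -48*c^2 - 8*c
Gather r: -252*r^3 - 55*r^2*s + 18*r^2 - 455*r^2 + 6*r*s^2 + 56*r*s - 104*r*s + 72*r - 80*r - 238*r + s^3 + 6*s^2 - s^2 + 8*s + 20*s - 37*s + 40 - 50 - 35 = -252*r^3 + r^2*(-55*s - 437) + r*(6*s^2 - 48*s - 246) + s^3 + 5*s^2 - 9*s - 45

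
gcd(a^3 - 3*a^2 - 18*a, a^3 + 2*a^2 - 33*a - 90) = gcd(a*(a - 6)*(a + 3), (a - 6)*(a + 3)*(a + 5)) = a^2 - 3*a - 18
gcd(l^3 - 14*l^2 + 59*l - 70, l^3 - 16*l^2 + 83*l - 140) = l^2 - 12*l + 35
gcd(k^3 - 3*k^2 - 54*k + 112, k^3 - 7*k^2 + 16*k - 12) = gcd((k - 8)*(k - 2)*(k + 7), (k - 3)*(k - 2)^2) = k - 2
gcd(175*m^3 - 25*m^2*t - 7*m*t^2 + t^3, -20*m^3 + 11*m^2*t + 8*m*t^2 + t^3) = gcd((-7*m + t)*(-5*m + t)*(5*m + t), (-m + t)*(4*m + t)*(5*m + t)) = 5*m + t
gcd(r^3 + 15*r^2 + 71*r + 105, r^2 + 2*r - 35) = r + 7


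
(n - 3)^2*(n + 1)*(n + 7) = n^4 + 2*n^3 - 32*n^2 + 30*n + 63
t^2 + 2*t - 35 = (t - 5)*(t + 7)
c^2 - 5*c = c*(c - 5)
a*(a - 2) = a^2 - 2*a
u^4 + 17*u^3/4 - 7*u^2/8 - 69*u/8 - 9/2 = (u - 3/2)*(u + 3/4)*(u + 1)*(u + 4)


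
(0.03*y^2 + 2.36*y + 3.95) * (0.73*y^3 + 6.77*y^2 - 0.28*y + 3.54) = 0.0219*y^5 + 1.9259*y^4 + 18.8523*y^3 + 26.1869*y^2 + 7.2484*y + 13.983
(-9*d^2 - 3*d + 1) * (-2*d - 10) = 18*d^3 + 96*d^2 + 28*d - 10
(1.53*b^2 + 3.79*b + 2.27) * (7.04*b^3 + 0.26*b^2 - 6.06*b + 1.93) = 10.7712*b^5 + 27.0794*b^4 + 7.6944*b^3 - 19.4243*b^2 - 6.4415*b + 4.3811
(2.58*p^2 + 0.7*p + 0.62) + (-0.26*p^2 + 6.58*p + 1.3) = 2.32*p^2 + 7.28*p + 1.92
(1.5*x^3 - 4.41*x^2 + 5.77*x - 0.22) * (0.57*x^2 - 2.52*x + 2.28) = 0.855*x^5 - 6.2937*x^4 + 17.8221*x^3 - 24.7206*x^2 + 13.71*x - 0.5016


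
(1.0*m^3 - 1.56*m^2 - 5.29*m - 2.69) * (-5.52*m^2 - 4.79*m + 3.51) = -5.52*m^5 + 3.8212*m^4 + 40.1832*m^3 + 34.7123*m^2 - 5.6828*m - 9.4419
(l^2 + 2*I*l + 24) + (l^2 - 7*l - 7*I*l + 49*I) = 2*l^2 - 7*l - 5*I*l + 24 + 49*I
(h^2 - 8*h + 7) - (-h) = h^2 - 7*h + 7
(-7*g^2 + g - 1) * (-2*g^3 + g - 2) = 14*g^5 - 2*g^4 - 5*g^3 + 15*g^2 - 3*g + 2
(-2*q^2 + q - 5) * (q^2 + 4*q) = -2*q^4 - 7*q^3 - q^2 - 20*q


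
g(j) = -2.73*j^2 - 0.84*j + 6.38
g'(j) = -5.46*j - 0.84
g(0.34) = 5.78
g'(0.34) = -2.70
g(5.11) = -69.20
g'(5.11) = -28.74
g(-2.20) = -4.99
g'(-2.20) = 11.17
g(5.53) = -81.75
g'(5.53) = -31.03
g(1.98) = -5.99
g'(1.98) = -11.65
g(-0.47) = 6.17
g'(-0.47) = 1.73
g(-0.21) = 6.44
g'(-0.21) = 0.31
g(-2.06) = -3.47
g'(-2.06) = 10.41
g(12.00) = -396.82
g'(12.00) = -66.36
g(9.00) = -222.31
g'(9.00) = -49.98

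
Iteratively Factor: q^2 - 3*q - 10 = (q - 5)*(q + 2)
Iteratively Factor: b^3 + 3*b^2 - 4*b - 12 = (b + 2)*(b^2 + b - 6) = (b + 2)*(b + 3)*(b - 2)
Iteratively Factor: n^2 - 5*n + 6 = (n - 3)*(n - 2)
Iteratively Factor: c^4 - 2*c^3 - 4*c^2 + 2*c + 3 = (c + 1)*(c^3 - 3*c^2 - c + 3) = (c - 1)*(c + 1)*(c^2 - 2*c - 3) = (c - 1)*(c + 1)^2*(c - 3)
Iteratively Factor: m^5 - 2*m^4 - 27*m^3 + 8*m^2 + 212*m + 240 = (m + 2)*(m^4 - 4*m^3 - 19*m^2 + 46*m + 120) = (m + 2)*(m + 3)*(m^3 - 7*m^2 + 2*m + 40) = (m - 4)*(m + 2)*(m + 3)*(m^2 - 3*m - 10) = (m - 5)*(m - 4)*(m + 2)*(m + 3)*(m + 2)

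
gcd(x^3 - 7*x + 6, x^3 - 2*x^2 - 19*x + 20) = x - 1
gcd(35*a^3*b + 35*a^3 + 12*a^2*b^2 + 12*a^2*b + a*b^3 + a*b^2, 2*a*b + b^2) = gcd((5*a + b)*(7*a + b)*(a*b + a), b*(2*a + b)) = 1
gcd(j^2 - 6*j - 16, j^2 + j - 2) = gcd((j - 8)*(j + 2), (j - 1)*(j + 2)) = j + 2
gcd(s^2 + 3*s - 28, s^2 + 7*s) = s + 7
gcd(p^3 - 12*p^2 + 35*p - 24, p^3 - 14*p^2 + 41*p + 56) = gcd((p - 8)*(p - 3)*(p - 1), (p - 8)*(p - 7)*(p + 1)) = p - 8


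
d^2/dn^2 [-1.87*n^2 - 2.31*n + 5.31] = -3.74000000000000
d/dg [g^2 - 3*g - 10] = 2*g - 3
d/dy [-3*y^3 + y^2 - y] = -9*y^2 + 2*y - 1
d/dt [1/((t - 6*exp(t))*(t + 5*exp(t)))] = (-(t - 6*exp(t))*(5*exp(t) + 1) + (t + 5*exp(t))*(6*exp(t) - 1))/((t - 6*exp(t))^2*(t + 5*exp(t))^2)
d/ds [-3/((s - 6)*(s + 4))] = 6*(s - 1)/((s - 6)^2*(s + 4)^2)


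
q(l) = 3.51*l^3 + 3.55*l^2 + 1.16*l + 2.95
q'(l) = 10.53*l^2 + 7.1*l + 1.16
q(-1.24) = 0.28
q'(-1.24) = 8.55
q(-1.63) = -4.71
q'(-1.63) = 17.56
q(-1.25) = 0.19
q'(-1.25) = 8.74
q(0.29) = 3.67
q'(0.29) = 4.10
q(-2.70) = -43.39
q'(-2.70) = 58.75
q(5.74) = 790.38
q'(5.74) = 388.85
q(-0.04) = 2.91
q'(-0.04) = 0.89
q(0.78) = 7.68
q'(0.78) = 13.10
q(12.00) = 6593.35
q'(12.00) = 1602.68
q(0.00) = 2.95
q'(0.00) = 1.16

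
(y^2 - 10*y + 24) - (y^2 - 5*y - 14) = 38 - 5*y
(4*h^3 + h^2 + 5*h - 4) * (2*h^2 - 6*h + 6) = 8*h^5 - 22*h^4 + 28*h^3 - 32*h^2 + 54*h - 24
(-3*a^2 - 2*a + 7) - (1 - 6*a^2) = 3*a^2 - 2*a + 6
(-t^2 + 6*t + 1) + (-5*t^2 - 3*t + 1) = -6*t^2 + 3*t + 2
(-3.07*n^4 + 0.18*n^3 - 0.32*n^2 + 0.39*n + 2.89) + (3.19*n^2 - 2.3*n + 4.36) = -3.07*n^4 + 0.18*n^3 + 2.87*n^2 - 1.91*n + 7.25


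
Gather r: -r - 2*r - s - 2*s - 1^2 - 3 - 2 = -3*r - 3*s - 6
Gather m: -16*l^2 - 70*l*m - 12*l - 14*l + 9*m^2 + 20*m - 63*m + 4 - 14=-16*l^2 - 26*l + 9*m^2 + m*(-70*l - 43) - 10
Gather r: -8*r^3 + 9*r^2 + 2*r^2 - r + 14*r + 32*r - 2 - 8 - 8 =-8*r^3 + 11*r^2 + 45*r - 18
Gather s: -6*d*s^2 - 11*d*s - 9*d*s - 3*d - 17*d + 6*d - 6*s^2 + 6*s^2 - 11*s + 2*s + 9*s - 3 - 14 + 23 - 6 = -6*d*s^2 - 20*d*s - 14*d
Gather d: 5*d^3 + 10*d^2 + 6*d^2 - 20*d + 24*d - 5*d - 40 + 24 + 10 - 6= 5*d^3 + 16*d^2 - d - 12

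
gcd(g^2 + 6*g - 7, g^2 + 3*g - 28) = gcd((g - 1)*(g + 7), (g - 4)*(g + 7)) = g + 7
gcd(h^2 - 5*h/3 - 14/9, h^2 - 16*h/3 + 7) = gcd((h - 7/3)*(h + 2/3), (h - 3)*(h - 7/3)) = h - 7/3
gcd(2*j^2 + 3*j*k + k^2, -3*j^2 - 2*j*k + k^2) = j + k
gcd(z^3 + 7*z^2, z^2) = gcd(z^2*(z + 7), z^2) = z^2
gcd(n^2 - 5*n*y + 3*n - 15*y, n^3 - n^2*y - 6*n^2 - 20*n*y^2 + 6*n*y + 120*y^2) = -n + 5*y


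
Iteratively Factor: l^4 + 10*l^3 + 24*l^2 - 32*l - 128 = (l + 4)*(l^3 + 6*l^2 - 32) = (l + 4)^2*(l^2 + 2*l - 8) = (l - 2)*(l + 4)^2*(l + 4)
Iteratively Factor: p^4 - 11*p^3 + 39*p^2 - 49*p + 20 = (p - 5)*(p^3 - 6*p^2 + 9*p - 4) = (p - 5)*(p - 4)*(p^2 - 2*p + 1) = (p - 5)*(p - 4)*(p - 1)*(p - 1)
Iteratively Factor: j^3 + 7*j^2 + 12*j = (j + 3)*(j^2 + 4*j) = (j + 3)*(j + 4)*(j)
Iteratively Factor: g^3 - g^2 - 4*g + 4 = (g + 2)*(g^2 - 3*g + 2) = (g - 2)*(g + 2)*(g - 1)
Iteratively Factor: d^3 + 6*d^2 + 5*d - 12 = (d + 3)*(d^2 + 3*d - 4) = (d + 3)*(d + 4)*(d - 1)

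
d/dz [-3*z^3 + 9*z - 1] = 9 - 9*z^2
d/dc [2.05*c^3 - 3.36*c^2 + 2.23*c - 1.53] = 6.15*c^2 - 6.72*c + 2.23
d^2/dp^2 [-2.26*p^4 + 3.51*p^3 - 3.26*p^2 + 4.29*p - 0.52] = -27.12*p^2 + 21.06*p - 6.52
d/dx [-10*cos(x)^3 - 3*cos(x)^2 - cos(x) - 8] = (30*cos(x)^2 + 6*cos(x) + 1)*sin(x)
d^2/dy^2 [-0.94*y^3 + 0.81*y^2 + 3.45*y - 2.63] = 1.62 - 5.64*y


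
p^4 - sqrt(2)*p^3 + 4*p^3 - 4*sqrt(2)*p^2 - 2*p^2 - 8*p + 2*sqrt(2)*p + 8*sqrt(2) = (p + 4)*(p - sqrt(2))^2*(p + sqrt(2))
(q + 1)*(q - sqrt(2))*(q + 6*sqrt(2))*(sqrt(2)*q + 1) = sqrt(2)*q^4 + sqrt(2)*q^3 + 11*q^3 - 7*sqrt(2)*q^2 + 11*q^2 - 12*q - 7*sqrt(2)*q - 12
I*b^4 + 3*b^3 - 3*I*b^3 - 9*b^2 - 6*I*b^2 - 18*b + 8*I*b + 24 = (b - 4)*(b + 2)*(b - 3*I)*(I*b - I)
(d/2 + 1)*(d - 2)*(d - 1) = d^3/2 - d^2/2 - 2*d + 2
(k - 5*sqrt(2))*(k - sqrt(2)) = k^2 - 6*sqrt(2)*k + 10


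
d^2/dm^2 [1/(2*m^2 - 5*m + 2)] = 2*(-4*m^2 + 10*m + (4*m - 5)^2 - 4)/(2*m^2 - 5*m + 2)^3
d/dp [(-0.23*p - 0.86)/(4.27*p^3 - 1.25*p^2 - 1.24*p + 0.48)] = (1.9642*p^3 + 10.7291*p^2 - 2.15*p - 1.1768)/(18.2329*p^6 - 10.675*p^5 - 9.0271*p^4 + 7.1992*p^3 + 0.3376*p^2 - 1.1904*p + 0.2304)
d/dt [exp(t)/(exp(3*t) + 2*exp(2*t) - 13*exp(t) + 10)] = 2*(-exp(3*t) - exp(2*t) + 5)*exp(t)/(exp(6*t) + 4*exp(5*t) - 22*exp(4*t) - 32*exp(3*t) + 209*exp(2*t) - 260*exp(t) + 100)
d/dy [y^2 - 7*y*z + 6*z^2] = 2*y - 7*z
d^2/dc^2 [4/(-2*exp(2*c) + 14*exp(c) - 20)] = 2*(-2*(2*exp(c) - 7)^2*exp(c) + (4*exp(c) - 7)*(exp(2*c) - 7*exp(c) + 10))*exp(c)/(exp(2*c) - 7*exp(c) + 10)^3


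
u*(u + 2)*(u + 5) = u^3 + 7*u^2 + 10*u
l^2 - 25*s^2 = (l - 5*s)*(l + 5*s)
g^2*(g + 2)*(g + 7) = g^4 + 9*g^3 + 14*g^2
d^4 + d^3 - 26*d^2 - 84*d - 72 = (d - 6)*(d + 2)^2*(d + 3)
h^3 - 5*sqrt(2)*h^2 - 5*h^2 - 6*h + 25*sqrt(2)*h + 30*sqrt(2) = (h - 6)*(h + 1)*(h - 5*sqrt(2))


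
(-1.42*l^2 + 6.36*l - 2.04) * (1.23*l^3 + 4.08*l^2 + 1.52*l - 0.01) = -1.7466*l^5 + 2.0292*l^4 + 21.2812*l^3 + 1.3582*l^2 - 3.1644*l + 0.0204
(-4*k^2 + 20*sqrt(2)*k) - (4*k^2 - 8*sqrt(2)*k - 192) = -8*k^2 + 28*sqrt(2)*k + 192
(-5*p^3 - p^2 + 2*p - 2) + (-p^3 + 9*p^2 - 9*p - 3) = -6*p^3 + 8*p^2 - 7*p - 5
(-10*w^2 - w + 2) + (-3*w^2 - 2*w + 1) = -13*w^2 - 3*w + 3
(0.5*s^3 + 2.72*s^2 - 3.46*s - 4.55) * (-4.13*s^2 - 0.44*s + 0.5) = -2.065*s^5 - 11.4536*s^4 + 13.343*s^3 + 21.6739*s^2 + 0.272*s - 2.275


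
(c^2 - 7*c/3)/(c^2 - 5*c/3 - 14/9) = 3*c/(3*c + 2)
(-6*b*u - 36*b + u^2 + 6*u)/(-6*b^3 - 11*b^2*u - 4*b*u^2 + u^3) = (u + 6)/(b^2 + 2*b*u + u^2)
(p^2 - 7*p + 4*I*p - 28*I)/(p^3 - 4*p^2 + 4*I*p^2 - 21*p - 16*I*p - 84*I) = 1/(p + 3)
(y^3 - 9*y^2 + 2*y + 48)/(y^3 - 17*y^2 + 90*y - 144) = (y + 2)/(y - 6)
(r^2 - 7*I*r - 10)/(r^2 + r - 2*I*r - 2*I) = (r - 5*I)/(r + 1)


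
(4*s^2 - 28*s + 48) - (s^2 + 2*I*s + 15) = 3*s^2 - 28*s - 2*I*s + 33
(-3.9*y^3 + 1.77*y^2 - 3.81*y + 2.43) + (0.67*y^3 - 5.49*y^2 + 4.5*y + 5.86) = -3.23*y^3 - 3.72*y^2 + 0.69*y + 8.29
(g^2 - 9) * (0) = 0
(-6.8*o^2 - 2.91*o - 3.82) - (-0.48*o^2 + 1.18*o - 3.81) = -6.32*o^2 - 4.09*o - 0.00999999999999979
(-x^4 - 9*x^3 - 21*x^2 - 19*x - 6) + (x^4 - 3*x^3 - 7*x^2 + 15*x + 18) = -12*x^3 - 28*x^2 - 4*x + 12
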